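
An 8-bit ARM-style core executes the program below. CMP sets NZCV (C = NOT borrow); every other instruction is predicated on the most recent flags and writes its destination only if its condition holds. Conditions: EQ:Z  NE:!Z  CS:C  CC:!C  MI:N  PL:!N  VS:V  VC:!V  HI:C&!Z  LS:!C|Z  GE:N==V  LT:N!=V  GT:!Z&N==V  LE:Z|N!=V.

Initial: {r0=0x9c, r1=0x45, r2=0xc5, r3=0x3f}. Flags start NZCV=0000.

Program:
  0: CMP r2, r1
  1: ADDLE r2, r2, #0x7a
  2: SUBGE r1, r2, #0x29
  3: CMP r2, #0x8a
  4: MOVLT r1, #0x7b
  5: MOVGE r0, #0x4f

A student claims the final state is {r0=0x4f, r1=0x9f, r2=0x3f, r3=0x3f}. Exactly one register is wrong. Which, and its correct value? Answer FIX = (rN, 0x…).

0: ✓ CMP  NZCV=1010
1: ✓ ADDLE  r2←0x3f
2: · SUBGE
3: ✓ CMP  NZCV=1001
4: · MOVLT
5: ✓ MOVGE  r0←0x4f

FIX = (r1, 0x45)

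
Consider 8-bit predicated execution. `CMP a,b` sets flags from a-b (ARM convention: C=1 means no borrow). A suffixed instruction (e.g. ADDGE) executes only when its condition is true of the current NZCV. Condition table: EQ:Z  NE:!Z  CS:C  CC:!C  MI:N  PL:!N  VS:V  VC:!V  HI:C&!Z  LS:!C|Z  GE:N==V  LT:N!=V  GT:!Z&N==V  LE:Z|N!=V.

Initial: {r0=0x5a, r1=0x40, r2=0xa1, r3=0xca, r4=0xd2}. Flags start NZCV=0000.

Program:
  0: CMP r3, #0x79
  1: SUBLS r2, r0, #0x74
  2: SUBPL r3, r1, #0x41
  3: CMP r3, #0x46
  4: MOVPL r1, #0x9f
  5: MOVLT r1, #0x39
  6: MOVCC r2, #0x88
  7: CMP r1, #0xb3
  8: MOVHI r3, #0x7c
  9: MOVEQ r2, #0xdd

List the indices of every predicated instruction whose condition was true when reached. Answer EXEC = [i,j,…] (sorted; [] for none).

EXEC = [2,5]

0: ✓ CMP  NZCV=0011
1: · SUBLS
2: ✓ SUBPL  r3←0xff
3: ✓ CMP  NZCV=1010
4: · MOVPL
5: ✓ MOVLT  r1←0x39
6: · MOVCC
7: ✓ CMP  NZCV=1001
8: · MOVHI
9: · MOVEQ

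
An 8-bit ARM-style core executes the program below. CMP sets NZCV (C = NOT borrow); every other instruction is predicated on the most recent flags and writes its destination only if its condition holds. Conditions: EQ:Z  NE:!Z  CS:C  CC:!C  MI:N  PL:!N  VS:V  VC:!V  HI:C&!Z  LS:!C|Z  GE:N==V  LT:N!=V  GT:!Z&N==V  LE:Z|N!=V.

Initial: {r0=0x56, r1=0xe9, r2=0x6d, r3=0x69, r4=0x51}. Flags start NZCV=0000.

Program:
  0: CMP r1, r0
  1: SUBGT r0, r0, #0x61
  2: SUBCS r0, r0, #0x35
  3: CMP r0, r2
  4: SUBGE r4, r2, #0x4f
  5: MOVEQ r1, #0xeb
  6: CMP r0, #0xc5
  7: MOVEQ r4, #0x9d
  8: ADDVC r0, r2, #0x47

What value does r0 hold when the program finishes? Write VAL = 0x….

VAL = 0xb4

0: ✓ CMP  NZCV=1010
1: · SUBGT
2: ✓ SUBCS  r0←0x21
3: ✓ CMP  NZCV=1000
4: · SUBGE
5: · MOVEQ
6: ✓ CMP  NZCV=0000
7: · MOVEQ
8: ✓ ADDVC  r0←0xb4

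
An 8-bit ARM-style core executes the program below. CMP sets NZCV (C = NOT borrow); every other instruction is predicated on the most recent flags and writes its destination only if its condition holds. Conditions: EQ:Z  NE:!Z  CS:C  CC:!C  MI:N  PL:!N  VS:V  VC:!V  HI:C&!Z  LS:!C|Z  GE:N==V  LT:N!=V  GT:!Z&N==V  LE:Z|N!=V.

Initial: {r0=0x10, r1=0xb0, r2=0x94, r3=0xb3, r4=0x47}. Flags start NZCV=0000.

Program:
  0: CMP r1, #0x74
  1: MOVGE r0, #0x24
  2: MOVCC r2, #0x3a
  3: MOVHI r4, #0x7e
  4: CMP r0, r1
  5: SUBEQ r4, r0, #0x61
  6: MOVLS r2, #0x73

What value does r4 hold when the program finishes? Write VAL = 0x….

[0] flags=0011 → (cmp)
[1] flags=0011 GE?F → skip
[2] flags=0011 CC?F → skip
[3] flags=0011 HI?T → r4=0x7e
[4] flags=0000 → (cmp)
[5] flags=0000 EQ?F → skip
[6] flags=0000 LS?T → r2=0x73

VAL = 0x7e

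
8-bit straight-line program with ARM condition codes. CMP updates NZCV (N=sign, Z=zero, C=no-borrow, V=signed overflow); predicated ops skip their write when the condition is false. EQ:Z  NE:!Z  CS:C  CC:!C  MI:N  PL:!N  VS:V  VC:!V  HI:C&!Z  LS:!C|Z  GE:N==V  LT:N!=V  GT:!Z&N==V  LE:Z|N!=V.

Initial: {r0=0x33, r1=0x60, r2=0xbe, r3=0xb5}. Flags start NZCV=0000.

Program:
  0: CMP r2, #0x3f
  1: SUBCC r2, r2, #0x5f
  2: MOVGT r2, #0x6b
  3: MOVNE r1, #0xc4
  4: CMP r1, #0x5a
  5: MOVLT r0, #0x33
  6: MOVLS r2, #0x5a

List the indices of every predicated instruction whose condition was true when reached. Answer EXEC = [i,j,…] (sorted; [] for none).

[0] flags=0011 → (cmp)
[1] flags=0011 CC?F → skip
[2] flags=0011 GT?F → skip
[3] flags=0011 NE?T → r1=0xc4
[4] flags=0011 → (cmp)
[5] flags=0011 LT?T → r0=0x33
[6] flags=0011 LS?F → skip

EXEC = [3,5]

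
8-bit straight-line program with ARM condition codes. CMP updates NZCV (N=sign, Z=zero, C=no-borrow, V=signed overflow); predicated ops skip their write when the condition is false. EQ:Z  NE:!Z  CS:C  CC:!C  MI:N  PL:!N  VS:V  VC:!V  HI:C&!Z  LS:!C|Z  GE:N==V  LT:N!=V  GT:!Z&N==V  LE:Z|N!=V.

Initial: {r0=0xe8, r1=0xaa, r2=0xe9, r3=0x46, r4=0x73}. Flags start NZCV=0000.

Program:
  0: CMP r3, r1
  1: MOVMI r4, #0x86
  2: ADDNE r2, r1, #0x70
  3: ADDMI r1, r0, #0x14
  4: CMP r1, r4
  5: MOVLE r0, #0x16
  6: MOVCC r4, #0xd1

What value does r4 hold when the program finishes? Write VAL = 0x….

[0] flags=1001 → (cmp)
[1] flags=1001 MI?T → r4=0x86
[2] flags=1001 NE?T → r2=0x1a
[3] flags=1001 MI?T → r1=0xfc
[4] flags=0010 → (cmp)
[5] flags=0010 LE?F → skip
[6] flags=0010 CC?F → skip

VAL = 0x86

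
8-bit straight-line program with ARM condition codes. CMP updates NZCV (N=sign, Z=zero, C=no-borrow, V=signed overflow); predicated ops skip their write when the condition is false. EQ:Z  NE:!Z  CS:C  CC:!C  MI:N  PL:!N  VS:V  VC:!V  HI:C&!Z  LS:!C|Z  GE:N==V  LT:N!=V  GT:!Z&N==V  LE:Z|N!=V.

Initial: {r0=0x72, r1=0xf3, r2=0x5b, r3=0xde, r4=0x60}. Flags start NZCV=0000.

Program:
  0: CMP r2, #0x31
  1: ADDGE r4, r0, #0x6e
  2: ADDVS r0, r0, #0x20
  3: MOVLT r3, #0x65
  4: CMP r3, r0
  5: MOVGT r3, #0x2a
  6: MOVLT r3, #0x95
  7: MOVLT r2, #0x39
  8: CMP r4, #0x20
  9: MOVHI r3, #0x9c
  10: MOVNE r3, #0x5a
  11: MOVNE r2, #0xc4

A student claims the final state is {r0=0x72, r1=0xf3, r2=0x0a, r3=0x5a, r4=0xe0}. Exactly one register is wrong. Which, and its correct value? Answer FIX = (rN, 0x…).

FIX = (r2, 0xc4)

[0] flags=0010 → (cmp)
[1] flags=0010 GE?T → r4=0xe0
[2] flags=0010 VS?F → skip
[3] flags=0010 LT?F → skip
[4] flags=0011 → (cmp)
[5] flags=0011 GT?F → skip
[6] flags=0011 LT?T → r3=0x95
[7] flags=0011 LT?T → r2=0x39
[8] flags=1010 → (cmp)
[9] flags=1010 HI?T → r3=0x9c
[10] flags=1010 NE?T → r3=0x5a
[11] flags=1010 NE?T → r2=0xc4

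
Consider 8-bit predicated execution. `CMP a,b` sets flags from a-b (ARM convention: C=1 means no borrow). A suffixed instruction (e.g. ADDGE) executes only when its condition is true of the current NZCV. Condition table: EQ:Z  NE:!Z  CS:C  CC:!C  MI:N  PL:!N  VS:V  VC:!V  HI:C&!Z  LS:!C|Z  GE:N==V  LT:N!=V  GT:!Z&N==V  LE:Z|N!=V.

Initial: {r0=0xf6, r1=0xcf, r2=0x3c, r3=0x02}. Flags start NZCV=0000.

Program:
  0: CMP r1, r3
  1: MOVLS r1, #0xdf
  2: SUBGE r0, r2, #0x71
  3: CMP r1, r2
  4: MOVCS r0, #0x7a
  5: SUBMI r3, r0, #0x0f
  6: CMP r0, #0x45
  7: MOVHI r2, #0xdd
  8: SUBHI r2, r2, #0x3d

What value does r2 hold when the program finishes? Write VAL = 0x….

VAL = 0xa0

[0] flags=1010 → (cmp)
[1] flags=1010 LS?F → skip
[2] flags=1010 GE?F → skip
[3] flags=1010 → (cmp)
[4] flags=1010 CS?T → r0=0x7a
[5] flags=1010 MI?T → r3=0x6b
[6] flags=0010 → (cmp)
[7] flags=0010 HI?T → r2=0xdd
[8] flags=0010 HI?T → r2=0xa0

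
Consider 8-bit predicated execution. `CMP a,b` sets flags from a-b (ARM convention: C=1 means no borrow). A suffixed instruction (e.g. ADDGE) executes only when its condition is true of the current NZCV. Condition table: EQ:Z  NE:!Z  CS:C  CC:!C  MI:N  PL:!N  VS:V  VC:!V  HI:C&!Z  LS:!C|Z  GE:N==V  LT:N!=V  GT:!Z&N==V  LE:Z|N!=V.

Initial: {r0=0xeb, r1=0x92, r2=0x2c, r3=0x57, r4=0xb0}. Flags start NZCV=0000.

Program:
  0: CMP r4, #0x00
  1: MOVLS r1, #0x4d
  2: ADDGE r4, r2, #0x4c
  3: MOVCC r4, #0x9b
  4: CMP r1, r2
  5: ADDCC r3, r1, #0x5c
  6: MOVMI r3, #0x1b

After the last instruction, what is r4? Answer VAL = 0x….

0: ✓ CMP  NZCV=1010
1: · MOVLS
2: · ADDGE
3: · MOVCC
4: ✓ CMP  NZCV=0011
5: · ADDCC
6: · MOVMI

VAL = 0xb0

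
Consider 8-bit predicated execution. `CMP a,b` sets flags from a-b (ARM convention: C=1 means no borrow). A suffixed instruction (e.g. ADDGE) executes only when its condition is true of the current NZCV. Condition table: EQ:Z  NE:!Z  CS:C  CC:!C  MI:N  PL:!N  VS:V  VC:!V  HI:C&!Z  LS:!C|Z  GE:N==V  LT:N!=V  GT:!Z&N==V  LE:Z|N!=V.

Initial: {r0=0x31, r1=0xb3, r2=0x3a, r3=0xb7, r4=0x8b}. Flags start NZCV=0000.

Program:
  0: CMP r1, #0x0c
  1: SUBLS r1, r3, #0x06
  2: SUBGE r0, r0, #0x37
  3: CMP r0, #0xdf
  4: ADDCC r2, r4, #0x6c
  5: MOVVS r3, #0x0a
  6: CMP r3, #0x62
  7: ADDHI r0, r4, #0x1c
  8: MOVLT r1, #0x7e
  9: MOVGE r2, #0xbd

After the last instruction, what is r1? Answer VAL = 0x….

0: ✓ CMP  NZCV=1010
1: · SUBLS
2: · SUBGE
3: ✓ CMP  NZCV=0000
4: ✓ ADDCC  r2←0xf7
5: · MOVVS
6: ✓ CMP  NZCV=0011
7: ✓ ADDHI  r0←0xa7
8: ✓ MOVLT  r1←0x7e
9: · MOVGE

VAL = 0x7e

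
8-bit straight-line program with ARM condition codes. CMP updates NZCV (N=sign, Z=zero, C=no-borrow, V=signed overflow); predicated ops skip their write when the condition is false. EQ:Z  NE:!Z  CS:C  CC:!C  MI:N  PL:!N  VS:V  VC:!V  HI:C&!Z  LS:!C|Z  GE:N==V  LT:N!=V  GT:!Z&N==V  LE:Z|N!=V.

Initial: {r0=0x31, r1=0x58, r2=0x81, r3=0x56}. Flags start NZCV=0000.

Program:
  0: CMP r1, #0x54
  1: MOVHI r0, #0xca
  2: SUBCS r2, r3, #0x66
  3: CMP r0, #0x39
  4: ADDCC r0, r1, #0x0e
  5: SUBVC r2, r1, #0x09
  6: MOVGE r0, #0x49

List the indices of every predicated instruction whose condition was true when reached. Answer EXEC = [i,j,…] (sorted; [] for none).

0: ✓ CMP  NZCV=0010
1: ✓ MOVHI  r0←0xca
2: ✓ SUBCS  r2←0xf0
3: ✓ CMP  NZCV=1010
4: · ADDCC
5: ✓ SUBVC  r2←0x4f
6: · MOVGE

EXEC = [1,2,5]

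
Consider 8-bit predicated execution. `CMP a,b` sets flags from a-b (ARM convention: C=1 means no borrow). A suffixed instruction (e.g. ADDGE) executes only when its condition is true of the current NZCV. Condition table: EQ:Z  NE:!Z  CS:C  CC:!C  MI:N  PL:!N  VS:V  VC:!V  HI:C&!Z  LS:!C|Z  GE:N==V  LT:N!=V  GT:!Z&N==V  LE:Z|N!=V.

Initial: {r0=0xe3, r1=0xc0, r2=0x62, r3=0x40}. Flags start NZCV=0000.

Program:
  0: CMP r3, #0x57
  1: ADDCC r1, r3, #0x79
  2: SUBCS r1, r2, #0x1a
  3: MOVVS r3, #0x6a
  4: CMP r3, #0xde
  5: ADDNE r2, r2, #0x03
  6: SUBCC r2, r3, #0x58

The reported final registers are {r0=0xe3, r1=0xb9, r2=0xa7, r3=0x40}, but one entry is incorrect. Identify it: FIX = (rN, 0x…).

FIX = (r2, 0xe8)

[0] flags=1000 → (cmp)
[1] flags=1000 CC?T → r1=0xb9
[2] flags=1000 CS?F → skip
[3] flags=1000 VS?F → skip
[4] flags=0000 → (cmp)
[5] flags=0000 NE?T → r2=0x65
[6] flags=0000 CC?T → r2=0xe8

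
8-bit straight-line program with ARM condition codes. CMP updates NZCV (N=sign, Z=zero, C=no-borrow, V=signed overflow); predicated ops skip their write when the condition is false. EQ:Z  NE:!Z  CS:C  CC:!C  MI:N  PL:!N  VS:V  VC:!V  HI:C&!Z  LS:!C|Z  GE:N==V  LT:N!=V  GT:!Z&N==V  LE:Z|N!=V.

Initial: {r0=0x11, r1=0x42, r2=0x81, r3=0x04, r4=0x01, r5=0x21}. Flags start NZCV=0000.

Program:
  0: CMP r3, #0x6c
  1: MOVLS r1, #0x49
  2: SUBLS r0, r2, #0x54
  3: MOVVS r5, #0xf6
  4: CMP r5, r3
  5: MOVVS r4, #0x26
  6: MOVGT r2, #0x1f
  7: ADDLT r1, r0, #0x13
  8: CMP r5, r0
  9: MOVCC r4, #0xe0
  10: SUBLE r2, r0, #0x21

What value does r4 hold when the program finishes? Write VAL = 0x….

VAL = 0xe0

0: ✓ CMP  NZCV=1000
1: ✓ MOVLS  r1←0x49
2: ✓ SUBLS  r0←0x2d
3: · MOVVS
4: ✓ CMP  NZCV=0010
5: · MOVVS
6: ✓ MOVGT  r2←0x1f
7: · ADDLT
8: ✓ CMP  NZCV=1000
9: ✓ MOVCC  r4←0xe0
10: ✓ SUBLE  r2←0x0c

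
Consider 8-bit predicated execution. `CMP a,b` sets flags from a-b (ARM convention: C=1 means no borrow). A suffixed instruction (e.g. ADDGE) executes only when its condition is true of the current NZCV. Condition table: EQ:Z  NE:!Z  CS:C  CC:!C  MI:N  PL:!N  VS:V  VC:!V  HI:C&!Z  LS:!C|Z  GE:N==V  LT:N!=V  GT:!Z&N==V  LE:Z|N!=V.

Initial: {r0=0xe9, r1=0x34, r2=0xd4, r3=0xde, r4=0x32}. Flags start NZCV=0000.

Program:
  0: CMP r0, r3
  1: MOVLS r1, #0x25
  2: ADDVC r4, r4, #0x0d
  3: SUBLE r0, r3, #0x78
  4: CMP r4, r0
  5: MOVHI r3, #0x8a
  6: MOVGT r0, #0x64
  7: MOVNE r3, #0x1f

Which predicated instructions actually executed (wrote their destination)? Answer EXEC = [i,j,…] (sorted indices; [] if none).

[0] flags=0010 → (cmp)
[1] flags=0010 LS?F → skip
[2] flags=0010 VC?T → r4=0x3f
[3] flags=0010 LE?F → skip
[4] flags=0000 → (cmp)
[5] flags=0000 HI?F → skip
[6] flags=0000 GT?T → r0=0x64
[7] flags=0000 NE?T → r3=0x1f

EXEC = [2,6,7]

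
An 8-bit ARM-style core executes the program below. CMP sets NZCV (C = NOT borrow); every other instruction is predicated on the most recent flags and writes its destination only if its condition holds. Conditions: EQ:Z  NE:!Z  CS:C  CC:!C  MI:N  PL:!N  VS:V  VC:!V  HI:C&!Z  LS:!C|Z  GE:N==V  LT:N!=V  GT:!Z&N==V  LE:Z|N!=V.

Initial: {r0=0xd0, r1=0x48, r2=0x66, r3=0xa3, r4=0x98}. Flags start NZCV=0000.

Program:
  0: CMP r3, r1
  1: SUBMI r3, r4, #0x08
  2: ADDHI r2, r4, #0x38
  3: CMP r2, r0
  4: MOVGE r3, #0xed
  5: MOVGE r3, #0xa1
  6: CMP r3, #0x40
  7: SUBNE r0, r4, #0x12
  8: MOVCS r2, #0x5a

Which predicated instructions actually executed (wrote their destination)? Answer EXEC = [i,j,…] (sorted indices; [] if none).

0: ✓ CMP  NZCV=0011
1: · SUBMI
2: ✓ ADDHI  r2←0xd0
3: ✓ CMP  NZCV=0110
4: ✓ MOVGE  r3←0xed
5: ✓ MOVGE  r3←0xa1
6: ✓ CMP  NZCV=0011
7: ✓ SUBNE  r0←0x86
8: ✓ MOVCS  r2←0x5a

EXEC = [2,4,5,7,8]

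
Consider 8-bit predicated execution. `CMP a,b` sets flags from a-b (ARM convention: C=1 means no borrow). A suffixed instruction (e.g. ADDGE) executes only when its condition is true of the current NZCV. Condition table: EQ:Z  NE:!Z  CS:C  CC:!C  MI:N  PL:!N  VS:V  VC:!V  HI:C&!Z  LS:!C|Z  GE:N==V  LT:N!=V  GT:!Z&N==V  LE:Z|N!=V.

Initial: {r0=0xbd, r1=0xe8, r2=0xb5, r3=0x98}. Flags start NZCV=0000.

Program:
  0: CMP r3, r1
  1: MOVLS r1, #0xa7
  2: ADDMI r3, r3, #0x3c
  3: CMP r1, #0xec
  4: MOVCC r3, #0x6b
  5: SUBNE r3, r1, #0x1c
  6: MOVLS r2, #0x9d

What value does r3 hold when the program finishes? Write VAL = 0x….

0: ✓ CMP  NZCV=1000
1: ✓ MOVLS  r1←0xa7
2: ✓ ADDMI  r3←0xd4
3: ✓ CMP  NZCV=1000
4: ✓ MOVCC  r3←0x6b
5: ✓ SUBNE  r3←0x8b
6: ✓ MOVLS  r2←0x9d

VAL = 0x8b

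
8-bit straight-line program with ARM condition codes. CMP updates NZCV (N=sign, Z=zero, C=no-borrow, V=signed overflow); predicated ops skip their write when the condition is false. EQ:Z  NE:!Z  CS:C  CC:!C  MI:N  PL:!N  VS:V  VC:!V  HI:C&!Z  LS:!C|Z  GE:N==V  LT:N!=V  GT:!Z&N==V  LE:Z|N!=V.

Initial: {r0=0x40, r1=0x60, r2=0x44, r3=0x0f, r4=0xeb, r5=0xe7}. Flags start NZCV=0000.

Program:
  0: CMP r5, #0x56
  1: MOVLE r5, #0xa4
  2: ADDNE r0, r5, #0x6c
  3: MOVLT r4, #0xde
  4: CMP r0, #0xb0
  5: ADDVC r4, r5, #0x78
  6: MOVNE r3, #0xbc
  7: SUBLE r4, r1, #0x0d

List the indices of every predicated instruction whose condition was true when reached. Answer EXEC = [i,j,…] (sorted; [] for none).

0: ✓ CMP  NZCV=1010
1: ✓ MOVLE  r5←0xa4
2: ✓ ADDNE  r0←0x10
3: ✓ MOVLT  r4←0xde
4: ✓ CMP  NZCV=0000
5: ✓ ADDVC  r4←0x1c
6: ✓ MOVNE  r3←0xbc
7: · SUBLE

EXEC = [1,2,3,5,6]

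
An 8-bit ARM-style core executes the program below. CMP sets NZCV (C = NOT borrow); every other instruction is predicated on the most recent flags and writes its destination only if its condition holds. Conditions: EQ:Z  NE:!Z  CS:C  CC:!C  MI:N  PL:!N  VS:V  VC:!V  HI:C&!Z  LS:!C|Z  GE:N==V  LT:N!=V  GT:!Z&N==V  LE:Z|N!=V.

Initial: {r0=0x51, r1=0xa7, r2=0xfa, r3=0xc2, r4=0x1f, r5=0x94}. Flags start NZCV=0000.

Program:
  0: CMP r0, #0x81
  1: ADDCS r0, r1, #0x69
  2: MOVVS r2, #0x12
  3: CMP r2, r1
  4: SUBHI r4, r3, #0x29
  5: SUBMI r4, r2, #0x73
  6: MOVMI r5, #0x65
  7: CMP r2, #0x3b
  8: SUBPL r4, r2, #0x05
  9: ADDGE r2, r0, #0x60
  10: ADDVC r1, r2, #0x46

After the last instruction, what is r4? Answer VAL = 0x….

VAL = 0x1f

0: ✓ CMP  NZCV=1001
1: · ADDCS
2: ✓ MOVVS  r2←0x12
3: ✓ CMP  NZCV=0000
4: · SUBHI
5: · SUBMI
6: · MOVMI
7: ✓ CMP  NZCV=1000
8: · SUBPL
9: · ADDGE
10: ✓ ADDVC  r1←0x58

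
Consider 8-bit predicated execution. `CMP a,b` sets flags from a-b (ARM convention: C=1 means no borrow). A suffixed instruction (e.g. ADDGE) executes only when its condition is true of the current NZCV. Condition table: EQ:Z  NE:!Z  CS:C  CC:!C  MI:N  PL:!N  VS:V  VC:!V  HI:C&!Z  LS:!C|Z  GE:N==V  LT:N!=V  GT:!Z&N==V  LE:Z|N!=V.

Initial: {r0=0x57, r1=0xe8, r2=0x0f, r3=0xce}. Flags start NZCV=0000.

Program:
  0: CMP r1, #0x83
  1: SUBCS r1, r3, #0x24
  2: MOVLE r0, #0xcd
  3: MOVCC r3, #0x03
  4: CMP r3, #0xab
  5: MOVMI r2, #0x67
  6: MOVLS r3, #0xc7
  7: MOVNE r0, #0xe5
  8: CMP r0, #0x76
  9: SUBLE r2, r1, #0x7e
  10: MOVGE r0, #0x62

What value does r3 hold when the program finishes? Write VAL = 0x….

0: ✓ CMP  NZCV=0010
1: ✓ SUBCS  r1←0xaa
2: · MOVLE
3: · MOVCC
4: ✓ CMP  NZCV=0010
5: · MOVMI
6: · MOVLS
7: ✓ MOVNE  r0←0xe5
8: ✓ CMP  NZCV=0011
9: ✓ SUBLE  r2←0x2c
10: · MOVGE

VAL = 0xce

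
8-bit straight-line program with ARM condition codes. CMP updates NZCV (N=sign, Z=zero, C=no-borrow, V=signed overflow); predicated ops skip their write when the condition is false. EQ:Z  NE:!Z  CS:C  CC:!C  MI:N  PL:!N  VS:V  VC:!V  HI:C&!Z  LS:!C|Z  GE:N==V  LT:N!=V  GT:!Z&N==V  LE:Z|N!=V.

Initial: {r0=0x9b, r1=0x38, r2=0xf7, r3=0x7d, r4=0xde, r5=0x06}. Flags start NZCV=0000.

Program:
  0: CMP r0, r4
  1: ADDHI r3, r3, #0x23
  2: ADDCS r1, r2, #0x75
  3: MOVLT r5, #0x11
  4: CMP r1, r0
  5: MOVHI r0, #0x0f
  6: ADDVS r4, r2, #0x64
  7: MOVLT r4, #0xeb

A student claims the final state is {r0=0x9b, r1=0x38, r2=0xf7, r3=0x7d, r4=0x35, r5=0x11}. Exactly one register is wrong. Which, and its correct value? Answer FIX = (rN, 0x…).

FIX = (r4, 0x5b)

[0] flags=1000 → (cmp)
[1] flags=1000 HI?F → skip
[2] flags=1000 CS?F → skip
[3] flags=1000 LT?T → r5=0x11
[4] flags=1001 → (cmp)
[5] flags=1001 HI?F → skip
[6] flags=1001 VS?T → r4=0x5b
[7] flags=1001 LT?F → skip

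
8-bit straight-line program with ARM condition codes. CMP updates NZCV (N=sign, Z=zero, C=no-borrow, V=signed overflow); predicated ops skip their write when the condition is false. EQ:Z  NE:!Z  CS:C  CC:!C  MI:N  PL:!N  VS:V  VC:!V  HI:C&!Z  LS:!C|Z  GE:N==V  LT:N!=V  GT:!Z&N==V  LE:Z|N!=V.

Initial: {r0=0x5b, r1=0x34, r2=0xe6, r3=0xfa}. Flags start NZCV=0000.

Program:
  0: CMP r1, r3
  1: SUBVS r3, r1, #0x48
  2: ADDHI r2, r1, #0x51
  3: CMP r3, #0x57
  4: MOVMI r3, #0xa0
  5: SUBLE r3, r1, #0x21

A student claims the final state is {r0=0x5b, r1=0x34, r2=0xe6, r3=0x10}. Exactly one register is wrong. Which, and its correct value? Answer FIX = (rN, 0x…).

FIX = (r3, 0x13)

0: ✓ CMP  NZCV=0000
1: · SUBVS
2: · ADDHI
3: ✓ CMP  NZCV=1010
4: ✓ MOVMI  r3←0xa0
5: ✓ SUBLE  r3←0x13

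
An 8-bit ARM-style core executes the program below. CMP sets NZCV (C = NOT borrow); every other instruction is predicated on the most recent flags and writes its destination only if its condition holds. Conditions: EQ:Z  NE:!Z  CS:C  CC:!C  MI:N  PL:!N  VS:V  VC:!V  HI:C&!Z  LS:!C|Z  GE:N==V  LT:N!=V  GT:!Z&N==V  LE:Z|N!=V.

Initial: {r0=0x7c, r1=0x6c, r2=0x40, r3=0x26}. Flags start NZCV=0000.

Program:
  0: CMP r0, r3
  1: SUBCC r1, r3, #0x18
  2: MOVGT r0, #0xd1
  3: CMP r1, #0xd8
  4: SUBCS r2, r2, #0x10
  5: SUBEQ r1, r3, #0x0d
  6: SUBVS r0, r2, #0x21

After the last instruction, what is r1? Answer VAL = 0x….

0: ✓ CMP  NZCV=0010
1: · SUBCC
2: ✓ MOVGT  r0←0xd1
3: ✓ CMP  NZCV=1001
4: · SUBCS
5: · SUBEQ
6: ✓ SUBVS  r0←0x1f

VAL = 0x6c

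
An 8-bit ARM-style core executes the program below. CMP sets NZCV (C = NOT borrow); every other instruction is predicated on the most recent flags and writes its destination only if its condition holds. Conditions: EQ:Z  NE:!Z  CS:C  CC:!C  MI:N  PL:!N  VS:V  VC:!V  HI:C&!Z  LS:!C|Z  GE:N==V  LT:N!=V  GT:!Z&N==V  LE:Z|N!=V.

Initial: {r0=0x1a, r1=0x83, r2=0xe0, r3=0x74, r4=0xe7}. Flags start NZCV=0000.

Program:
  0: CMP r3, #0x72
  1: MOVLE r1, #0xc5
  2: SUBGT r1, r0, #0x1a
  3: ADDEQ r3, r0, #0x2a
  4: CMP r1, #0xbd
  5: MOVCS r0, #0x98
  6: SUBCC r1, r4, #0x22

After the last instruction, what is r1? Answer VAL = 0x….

VAL = 0xc5

[0] flags=0010 → (cmp)
[1] flags=0010 LE?F → skip
[2] flags=0010 GT?T → r1=0x00
[3] flags=0010 EQ?F → skip
[4] flags=0000 → (cmp)
[5] flags=0000 CS?F → skip
[6] flags=0000 CC?T → r1=0xc5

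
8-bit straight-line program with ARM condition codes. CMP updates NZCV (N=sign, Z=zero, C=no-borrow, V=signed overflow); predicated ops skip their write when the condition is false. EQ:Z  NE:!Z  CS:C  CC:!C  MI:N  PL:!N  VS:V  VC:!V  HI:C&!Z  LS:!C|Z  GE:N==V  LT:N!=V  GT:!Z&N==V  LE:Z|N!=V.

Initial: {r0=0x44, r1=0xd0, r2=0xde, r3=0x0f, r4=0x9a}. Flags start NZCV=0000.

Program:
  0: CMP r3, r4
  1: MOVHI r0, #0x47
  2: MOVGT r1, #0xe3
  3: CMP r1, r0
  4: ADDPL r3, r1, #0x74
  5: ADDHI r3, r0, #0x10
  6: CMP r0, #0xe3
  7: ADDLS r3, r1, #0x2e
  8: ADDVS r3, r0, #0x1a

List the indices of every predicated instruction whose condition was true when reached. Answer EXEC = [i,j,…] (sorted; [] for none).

[0] flags=0000 → (cmp)
[1] flags=0000 HI?F → skip
[2] flags=0000 GT?T → r1=0xe3
[3] flags=1010 → (cmp)
[4] flags=1010 PL?F → skip
[5] flags=1010 HI?T → r3=0x54
[6] flags=0000 → (cmp)
[7] flags=0000 LS?T → r3=0x11
[8] flags=0000 VS?F → skip

EXEC = [2,5,7]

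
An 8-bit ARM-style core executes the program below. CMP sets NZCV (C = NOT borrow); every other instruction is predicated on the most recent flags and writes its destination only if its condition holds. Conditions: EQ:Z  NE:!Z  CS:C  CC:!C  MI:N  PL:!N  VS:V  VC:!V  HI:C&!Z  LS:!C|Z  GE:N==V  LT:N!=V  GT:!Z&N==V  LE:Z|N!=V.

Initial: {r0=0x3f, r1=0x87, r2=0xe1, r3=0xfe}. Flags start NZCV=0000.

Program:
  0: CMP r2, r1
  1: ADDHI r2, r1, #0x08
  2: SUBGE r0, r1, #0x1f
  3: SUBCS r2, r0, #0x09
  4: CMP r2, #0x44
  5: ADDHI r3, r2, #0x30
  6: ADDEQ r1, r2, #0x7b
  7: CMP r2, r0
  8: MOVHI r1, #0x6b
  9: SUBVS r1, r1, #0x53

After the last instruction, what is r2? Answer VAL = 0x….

[0] flags=0010 → (cmp)
[1] flags=0010 HI?T → r2=0x8f
[2] flags=0010 GE?T → r0=0x68
[3] flags=0010 CS?T → r2=0x5f
[4] flags=0010 → (cmp)
[5] flags=0010 HI?T → r3=0x8f
[6] flags=0010 EQ?F → skip
[7] flags=1000 → (cmp)
[8] flags=1000 HI?F → skip
[9] flags=1000 VS?F → skip

VAL = 0x5f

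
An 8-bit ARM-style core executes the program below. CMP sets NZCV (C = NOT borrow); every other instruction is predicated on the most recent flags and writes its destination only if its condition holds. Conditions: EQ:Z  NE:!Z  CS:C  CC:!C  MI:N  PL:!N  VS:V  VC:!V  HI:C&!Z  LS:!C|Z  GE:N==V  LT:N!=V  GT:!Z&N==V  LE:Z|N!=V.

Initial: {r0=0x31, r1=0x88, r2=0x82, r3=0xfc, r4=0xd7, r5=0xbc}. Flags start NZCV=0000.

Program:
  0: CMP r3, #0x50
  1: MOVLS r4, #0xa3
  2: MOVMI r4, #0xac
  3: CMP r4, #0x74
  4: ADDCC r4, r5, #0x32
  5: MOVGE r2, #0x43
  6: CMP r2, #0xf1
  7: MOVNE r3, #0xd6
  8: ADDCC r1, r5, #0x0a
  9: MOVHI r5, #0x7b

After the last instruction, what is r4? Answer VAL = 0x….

[0] flags=1010 → (cmp)
[1] flags=1010 LS?F → skip
[2] flags=1010 MI?T → r4=0xac
[3] flags=0011 → (cmp)
[4] flags=0011 CC?F → skip
[5] flags=0011 GE?F → skip
[6] flags=1000 → (cmp)
[7] flags=1000 NE?T → r3=0xd6
[8] flags=1000 CC?T → r1=0xc6
[9] flags=1000 HI?F → skip

VAL = 0xac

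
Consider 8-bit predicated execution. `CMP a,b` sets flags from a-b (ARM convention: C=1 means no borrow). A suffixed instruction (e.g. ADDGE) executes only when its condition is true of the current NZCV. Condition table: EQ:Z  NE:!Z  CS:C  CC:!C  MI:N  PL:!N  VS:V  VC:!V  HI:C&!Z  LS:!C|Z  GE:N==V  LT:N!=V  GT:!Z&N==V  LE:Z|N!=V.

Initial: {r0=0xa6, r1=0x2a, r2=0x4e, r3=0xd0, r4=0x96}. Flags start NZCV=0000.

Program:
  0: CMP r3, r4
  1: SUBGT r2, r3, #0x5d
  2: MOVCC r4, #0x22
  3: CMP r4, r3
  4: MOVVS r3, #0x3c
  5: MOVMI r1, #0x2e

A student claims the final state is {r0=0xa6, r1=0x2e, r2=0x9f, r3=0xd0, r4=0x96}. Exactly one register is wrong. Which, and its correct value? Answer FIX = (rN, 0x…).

FIX = (r2, 0x73)

0: ✓ CMP  NZCV=0010
1: ✓ SUBGT  r2←0x73
2: · MOVCC
3: ✓ CMP  NZCV=1000
4: · MOVVS
5: ✓ MOVMI  r1←0x2e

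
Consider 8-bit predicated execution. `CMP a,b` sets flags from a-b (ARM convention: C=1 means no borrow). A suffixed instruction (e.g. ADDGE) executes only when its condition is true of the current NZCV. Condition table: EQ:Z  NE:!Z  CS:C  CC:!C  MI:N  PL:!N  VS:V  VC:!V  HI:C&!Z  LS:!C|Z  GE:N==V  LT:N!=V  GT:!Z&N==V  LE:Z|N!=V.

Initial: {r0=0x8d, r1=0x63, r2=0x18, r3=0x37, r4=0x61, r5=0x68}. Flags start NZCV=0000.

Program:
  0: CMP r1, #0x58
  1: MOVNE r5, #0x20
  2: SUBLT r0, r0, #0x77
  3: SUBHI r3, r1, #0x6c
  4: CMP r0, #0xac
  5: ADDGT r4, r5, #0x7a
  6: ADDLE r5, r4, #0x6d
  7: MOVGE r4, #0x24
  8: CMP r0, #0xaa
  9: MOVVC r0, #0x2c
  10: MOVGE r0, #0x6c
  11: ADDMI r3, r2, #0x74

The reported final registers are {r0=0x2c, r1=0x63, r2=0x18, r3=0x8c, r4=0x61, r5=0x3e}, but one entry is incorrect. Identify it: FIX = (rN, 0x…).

[0] flags=0010 → (cmp)
[1] flags=0010 NE?T → r5=0x20
[2] flags=0010 LT?F → skip
[3] flags=0010 HI?T → r3=0xf7
[4] flags=1000 → (cmp)
[5] flags=1000 GT?F → skip
[6] flags=1000 LE?T → r5=0xce
[7] flags=1000 GE?F → skip
[8] flags=1000 → (cmp)
[9] flags=1000 VC?T → r0=0x2c
[10] flags=1000 GE?F → skip
[11] flags=1000 MI?T → r3=0x8c

FIX = (r5, 0xce)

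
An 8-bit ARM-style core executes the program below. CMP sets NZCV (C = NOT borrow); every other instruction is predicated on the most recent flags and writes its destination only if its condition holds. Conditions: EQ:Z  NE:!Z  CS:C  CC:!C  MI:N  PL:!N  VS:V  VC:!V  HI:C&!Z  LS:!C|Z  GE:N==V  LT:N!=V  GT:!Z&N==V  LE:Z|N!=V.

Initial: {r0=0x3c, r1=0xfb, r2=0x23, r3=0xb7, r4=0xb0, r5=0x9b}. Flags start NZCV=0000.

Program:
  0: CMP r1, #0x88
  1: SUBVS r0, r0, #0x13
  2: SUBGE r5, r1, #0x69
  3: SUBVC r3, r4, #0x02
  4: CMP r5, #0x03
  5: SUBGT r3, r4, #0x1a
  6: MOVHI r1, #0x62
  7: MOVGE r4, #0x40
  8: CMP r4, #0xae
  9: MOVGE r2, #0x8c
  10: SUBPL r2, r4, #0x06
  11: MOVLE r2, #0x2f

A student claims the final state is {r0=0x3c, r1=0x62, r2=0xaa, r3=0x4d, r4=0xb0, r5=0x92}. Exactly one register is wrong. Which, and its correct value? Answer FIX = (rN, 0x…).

FIX = (r3, 0xae)

[0] flags=0010 → (cmp)
[1] flags=0010 VS?F → skip
[2] flags=0010 GE?T → r5=0x92
[3] flags=0010 VC?T → r3=0xae
[4] flags=1010 → (cmp)
[5] flags=1010 GT?F → skip
[6] flags=1010 HI?T → r1=0x62
[7] flags=1010 GE?F → skip
[8] flags=0010 → (cmp)
[9] flags=0010 GE?T → r2=0x8c
[10] flags=0010 PL?T → r2=0xaa
[11] flags=0010 LE?F → skip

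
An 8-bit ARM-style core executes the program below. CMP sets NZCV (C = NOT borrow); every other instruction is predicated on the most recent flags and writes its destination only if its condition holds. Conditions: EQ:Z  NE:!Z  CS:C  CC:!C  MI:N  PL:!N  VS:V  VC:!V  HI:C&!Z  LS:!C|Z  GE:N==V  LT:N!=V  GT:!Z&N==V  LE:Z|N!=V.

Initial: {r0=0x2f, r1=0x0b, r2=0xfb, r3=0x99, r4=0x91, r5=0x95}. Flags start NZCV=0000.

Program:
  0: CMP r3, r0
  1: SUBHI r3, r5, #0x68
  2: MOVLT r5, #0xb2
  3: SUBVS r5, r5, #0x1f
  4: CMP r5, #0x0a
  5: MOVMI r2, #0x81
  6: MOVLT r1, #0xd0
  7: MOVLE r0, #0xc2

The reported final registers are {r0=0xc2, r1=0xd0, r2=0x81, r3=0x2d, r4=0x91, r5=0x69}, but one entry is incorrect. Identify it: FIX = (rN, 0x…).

0: ✓ CMP  NZCV=0011
1: ✓ SUBHI  r3←0x2d
2: ✓ MOVLT  r5←0xb2
3: ✓ SUBVS  r5←0x93
4: ✓ CMP  NZCV=1010
5: ✓ MOVMI  r2←0x81
6: ✓ MOVLT  r1←0xd0
7: ✓ MOVLE  r0←0xc2

FIX = (r5, 0x93)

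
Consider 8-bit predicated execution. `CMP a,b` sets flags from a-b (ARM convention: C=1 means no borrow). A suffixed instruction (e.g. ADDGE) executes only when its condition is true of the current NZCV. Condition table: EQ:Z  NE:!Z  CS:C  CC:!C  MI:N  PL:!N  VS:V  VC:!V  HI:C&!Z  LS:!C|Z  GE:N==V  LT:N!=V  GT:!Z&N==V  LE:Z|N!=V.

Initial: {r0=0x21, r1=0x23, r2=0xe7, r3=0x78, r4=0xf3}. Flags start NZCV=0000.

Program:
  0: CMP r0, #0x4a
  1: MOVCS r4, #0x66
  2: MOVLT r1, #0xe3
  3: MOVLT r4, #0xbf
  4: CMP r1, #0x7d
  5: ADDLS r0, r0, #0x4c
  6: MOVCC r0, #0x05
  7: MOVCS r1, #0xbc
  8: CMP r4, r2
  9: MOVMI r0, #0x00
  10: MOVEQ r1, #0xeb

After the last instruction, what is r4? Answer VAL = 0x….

0: ✓ CMP  NZCV=1000
1: · MOVCS
2: ✓ MOVLT  r1←0xe3
3: ✓ MOVLT  r4←0xbf
4: ✓ CMP  NZCV=0011
5: · ADDLS
6: · MOVCC
7: ✓ MOVCS  r1←0xbc
8: ✓ CMP  NZCV=1000
9: ✓ MOVMI  r0←0x00
10: · MOVEQ

VAL = 0xbf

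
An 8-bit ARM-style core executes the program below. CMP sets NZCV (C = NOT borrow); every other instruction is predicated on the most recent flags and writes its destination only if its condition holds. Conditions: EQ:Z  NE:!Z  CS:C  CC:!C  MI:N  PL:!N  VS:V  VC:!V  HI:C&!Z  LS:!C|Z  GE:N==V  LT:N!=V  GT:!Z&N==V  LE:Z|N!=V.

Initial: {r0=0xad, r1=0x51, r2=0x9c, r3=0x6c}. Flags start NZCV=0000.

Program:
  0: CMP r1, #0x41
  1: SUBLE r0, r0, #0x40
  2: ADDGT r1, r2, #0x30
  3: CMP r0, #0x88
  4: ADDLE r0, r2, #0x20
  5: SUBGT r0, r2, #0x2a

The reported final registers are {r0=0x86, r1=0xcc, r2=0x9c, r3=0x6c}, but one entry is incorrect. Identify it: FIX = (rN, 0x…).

FIX = (r0, 0x72)

[0] flags=0010 → (cmp)
[1] flags=0010 LE?F → skip
[2] flags=0010 GT?T → r1=0xcc
[3] flags=0010 → (cmp)
[4] flags=0010 LE?F → skip
[5] flags=0010 GT?T → r0=0x72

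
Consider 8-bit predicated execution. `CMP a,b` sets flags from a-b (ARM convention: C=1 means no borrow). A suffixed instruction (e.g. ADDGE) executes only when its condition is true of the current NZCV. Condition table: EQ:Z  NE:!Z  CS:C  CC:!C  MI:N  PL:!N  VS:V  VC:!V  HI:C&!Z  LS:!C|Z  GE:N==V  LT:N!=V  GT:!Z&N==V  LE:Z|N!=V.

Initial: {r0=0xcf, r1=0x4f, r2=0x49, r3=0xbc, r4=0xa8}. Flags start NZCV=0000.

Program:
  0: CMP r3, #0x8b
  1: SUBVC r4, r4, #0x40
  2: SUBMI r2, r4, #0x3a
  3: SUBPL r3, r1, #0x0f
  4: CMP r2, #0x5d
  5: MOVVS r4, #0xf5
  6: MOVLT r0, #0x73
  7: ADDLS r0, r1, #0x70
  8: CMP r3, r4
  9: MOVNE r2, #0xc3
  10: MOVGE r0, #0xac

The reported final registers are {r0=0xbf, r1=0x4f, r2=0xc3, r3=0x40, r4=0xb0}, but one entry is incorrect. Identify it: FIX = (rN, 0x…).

[0] flags=0010 → (cmp)
[1] flags=0010 VC?T → r4=0x68
[2] flags=0010 MI?F → skip
[3] flags=0010 PL?T → r3=0x40
[4] flags=1000 → (cmp)
[5] flags=1000 VS?F → skip
[6] flags=1000 LT?T → r0=0x73
[7] flags=1000 LS?T → r0=0xbf
[8] flags=1000 → (cmp)
[9] flags=1000 NE?T → r2=0xc3
[10] flags=1000 GE?F → skip

FIX = (r4, 0x68)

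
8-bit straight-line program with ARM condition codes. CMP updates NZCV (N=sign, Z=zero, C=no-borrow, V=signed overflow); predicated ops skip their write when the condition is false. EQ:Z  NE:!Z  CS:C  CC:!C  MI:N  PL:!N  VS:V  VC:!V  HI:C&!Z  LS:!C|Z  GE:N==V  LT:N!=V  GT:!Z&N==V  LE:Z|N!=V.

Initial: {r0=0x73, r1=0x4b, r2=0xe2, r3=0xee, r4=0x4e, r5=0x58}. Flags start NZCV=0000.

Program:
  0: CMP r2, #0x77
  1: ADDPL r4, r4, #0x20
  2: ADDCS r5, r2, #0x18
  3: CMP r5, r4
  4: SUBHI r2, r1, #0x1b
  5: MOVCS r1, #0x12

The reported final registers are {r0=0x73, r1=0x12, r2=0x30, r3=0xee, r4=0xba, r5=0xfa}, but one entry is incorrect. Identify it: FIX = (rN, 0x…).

FIX = (r4, 0x6e)

[0] flags=0011 → (cmp)
[1] flags=0011 PL?T → r4=0x6e
[2] flags=0011 CS?T → r5=0xfa
[3] flags=1010 → (cmp)
[4] flags=1010 HI?T → r2=0x30
[5] flags=1010 CS?T → r1=0x12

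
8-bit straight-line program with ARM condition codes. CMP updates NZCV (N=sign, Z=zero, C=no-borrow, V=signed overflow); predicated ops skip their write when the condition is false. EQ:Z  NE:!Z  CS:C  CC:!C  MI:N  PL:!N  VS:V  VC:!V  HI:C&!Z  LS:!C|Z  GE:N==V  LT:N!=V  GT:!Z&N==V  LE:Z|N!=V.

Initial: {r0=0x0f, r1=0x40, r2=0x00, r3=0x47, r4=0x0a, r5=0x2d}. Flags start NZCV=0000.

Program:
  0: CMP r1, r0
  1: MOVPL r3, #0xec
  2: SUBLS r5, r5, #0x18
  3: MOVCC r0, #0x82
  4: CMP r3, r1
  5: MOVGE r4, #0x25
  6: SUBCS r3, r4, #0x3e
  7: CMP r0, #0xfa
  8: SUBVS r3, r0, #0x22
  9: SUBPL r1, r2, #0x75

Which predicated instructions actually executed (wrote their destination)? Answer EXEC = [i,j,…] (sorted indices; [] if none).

[0] flags=0010 → (cmp)
[1] flags=0010 PL?T → r3=0xec
[2] flags=0010 LS?F → skip
[3] flags=0010 CC?F → skip
[4] flags=1010 → (cmp)
[5] flags=1010 GE?F → skip
[6] flags=1010 CS?T → r3=0xcc
[7] flags=0000 → (cmp)
[8] flags=0000 VS?F → skip
[9] flags=0000 PL?T → r1=0x8b

EXEC = [1,6,9]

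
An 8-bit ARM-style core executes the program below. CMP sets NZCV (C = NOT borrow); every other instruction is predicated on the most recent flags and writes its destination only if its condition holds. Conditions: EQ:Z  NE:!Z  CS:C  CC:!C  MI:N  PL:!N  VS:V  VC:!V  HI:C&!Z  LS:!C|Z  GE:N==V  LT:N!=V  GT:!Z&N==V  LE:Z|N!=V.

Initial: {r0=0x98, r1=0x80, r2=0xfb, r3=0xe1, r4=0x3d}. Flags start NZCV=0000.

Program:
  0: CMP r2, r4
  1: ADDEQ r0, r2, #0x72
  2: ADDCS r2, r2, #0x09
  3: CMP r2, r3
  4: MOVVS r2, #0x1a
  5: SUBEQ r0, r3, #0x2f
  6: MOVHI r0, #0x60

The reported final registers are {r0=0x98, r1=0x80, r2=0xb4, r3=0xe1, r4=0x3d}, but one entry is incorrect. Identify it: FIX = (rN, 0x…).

[0] flags=1010 → (cmp)
[1] flags=1010 EQ?F → skip
[2] flags=1010 CS?T → r2=0x04
[3] flags=0000 → (cmp)
[4] flags=0000 VS?F → skip
[5] flags=0000 EQ?F → skip
[6] flags=0000 HI?F → skip

FIX = (r2, 0x04)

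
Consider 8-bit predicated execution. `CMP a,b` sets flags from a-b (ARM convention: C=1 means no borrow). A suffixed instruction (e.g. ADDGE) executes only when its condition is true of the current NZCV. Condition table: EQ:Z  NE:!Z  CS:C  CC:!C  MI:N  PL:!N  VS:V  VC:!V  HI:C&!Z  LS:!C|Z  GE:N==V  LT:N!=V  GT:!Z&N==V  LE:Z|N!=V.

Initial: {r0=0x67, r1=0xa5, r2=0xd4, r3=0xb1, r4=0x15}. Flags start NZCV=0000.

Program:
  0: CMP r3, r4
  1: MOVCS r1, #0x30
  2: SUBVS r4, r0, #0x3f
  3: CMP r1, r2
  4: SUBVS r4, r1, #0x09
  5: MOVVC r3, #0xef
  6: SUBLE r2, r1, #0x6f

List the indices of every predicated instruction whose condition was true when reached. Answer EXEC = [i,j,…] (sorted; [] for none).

EXEC = [1,5]

0: ✓ CMP  NZCV=1010
1: ✓ MOVCS  r1←0x30
2: · SUBVS
3: ✓ CMP  NZCV=0000
4: · SUBVS
5: ✓ MOVVC  r3←0xef
6: · SUBLE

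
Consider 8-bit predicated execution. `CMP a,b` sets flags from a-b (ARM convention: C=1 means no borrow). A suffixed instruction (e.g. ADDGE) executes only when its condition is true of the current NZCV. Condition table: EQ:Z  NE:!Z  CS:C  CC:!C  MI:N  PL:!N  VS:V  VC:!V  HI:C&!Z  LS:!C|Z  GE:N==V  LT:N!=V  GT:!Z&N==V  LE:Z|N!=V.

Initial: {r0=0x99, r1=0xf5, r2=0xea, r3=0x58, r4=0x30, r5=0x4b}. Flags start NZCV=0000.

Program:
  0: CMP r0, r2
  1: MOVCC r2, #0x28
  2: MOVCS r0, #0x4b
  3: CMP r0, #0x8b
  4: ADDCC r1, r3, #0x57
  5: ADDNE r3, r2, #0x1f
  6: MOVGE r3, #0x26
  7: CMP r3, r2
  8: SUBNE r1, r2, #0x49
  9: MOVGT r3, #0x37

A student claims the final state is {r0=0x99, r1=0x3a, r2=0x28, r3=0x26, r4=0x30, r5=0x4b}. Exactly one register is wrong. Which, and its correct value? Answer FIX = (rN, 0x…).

0: ✓ CMP  NZCV=1000
1: ✓ MOVCC  r2←0x28
2: · MOVCS
3: ✓ CMP  NZCV=0010
4: · ADDCC
5: ✓ ADDNE  r3←0x47
6: ✓ MOVGE  r3←0x26
7: ✓ CMP  NZCV=1000
8: ✓ SUBNE  r1←0xdf
9: · MOVGT

FIX = (r1, 0xdf)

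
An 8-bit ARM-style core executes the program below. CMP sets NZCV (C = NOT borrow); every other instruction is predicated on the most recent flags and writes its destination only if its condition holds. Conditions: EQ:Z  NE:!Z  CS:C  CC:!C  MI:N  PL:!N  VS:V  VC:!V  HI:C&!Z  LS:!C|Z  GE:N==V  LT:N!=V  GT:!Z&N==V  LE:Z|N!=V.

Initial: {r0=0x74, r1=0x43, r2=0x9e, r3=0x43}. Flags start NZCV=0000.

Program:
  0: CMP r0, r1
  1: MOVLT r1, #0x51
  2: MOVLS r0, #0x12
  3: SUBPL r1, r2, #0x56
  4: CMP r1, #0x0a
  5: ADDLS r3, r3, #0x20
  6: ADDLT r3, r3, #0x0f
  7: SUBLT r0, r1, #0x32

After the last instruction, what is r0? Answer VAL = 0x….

[0] flags=0010 → (cmp)
[1] flags=0010 LT?F → skip
[2] flags=0010 LS?F → skip
[3] flags=0010 PL?T → r1=0x48
[4] flags=0010 → (cmp)
[5] flags=0010 LS?F → skip
[6] flags=0010 LT?F → skip
[7] flags=0010 LT?F → skip

VAL = 0x74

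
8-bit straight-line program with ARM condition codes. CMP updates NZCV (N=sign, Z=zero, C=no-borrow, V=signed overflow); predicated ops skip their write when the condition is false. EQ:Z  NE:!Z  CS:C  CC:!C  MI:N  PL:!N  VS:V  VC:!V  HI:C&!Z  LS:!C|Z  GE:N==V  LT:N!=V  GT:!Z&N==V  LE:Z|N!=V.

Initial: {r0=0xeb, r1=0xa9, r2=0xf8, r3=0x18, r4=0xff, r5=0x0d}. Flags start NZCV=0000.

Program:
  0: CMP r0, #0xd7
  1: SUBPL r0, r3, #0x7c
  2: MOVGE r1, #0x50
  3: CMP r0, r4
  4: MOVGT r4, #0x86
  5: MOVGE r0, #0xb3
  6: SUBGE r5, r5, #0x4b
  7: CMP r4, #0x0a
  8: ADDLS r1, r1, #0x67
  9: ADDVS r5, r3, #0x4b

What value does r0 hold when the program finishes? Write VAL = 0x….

VAL = 0x9c

[0] flags=0010 → (cmp)
[1] flags=0010 PL?T → r0=0x9c
[2] flags=0010 GE?T → r1=0x50
[3] flags=1000 → (cmp)
[4] flags=1000 GT?F → skip
[5] flags=1000 GE?F → skip
[6] flags=1000 GE?F → skip
[7] flags=1010 → (cmp)
[8] flags=1010 LS?F → skip
[9] flags=1010 VS?F → skip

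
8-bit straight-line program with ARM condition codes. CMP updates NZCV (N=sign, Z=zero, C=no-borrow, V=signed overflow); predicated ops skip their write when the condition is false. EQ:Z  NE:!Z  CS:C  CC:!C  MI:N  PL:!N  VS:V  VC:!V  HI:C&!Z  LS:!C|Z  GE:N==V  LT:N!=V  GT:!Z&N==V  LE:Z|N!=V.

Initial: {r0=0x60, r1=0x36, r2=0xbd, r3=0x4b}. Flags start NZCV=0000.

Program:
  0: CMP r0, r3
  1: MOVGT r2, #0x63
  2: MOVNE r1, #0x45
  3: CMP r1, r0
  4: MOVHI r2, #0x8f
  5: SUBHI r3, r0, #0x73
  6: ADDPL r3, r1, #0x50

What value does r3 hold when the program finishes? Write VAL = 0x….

[0] flags=0010 → (cmp)
[1] flags=0010 GT?T → r2=0x63
[2] flags=0010 NE?T → r1=0x45
[3] flags=1000 → (cmp)
[4] flags=1000 HI?F → skip
[5] flags=1000 HI?F → skip
[6] flags=1000 PL?F → skip

VAL = 0x4b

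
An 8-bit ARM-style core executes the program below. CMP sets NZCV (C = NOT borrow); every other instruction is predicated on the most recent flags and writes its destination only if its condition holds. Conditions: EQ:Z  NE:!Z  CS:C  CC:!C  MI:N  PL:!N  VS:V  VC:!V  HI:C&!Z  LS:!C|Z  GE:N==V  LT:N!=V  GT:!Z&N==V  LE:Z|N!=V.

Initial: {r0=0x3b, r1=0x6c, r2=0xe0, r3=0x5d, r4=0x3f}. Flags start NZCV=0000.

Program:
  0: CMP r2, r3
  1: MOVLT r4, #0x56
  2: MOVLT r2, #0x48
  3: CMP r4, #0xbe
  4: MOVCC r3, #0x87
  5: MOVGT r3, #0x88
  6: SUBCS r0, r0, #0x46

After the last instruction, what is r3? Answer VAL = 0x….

VAL = 0x88

[0] flags=1010 → (cmp)
[1] flags=1010 LT?T → r4=0x56
[2] flags=1010 LT?T → r2=0x48
[3] flags=1001 → (cmp)
[4] flags=1001 CC?T → r3=0x87
[5] flags=1001 GT?T → r3=0x88
[6] flags=1001 CS?F → skip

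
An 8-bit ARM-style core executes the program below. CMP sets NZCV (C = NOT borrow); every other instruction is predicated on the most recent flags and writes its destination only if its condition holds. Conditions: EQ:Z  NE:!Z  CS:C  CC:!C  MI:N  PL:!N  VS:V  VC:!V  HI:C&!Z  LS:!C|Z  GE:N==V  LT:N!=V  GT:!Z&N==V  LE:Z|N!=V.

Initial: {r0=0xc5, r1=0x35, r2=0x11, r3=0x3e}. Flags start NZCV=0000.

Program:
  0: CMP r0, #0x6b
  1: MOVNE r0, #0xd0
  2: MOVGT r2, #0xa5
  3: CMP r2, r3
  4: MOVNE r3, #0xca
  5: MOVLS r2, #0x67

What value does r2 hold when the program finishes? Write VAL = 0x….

VAL = 0x67

[0] flags=0011 → (cmp)
[1] flags=0011 NE?T → r0=0xd0
[2] flags=0011 GT?F → skip
[3] flags=1000 → (cmp)
[4] flags=1000 NE?T → r3=0xca
[5] flags=1000 LS?T → r2=0x67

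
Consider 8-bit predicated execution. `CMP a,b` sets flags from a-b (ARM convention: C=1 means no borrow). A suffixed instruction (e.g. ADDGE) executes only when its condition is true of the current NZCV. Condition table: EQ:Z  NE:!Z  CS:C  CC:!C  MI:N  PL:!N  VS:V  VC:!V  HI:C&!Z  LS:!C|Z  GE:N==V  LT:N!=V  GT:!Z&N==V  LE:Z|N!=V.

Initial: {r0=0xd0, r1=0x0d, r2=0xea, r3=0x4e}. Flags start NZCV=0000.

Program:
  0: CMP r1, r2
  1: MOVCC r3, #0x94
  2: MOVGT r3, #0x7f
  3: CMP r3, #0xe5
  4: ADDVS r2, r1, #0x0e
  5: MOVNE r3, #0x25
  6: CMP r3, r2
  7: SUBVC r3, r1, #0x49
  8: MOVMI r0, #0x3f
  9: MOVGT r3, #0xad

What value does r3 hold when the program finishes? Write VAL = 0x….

0: ✓ CMP  NZCV=0000
1: ✓ MOVCC  r3←0x94
2: ✓ MOVGT  r3←0x7f
3: ✓ CMP  NZCV=1001
4: ✓ ADDVS  r2←0x1b
5: ✓ MOVNE  r3←0x25
6: ✓ CMP  NZCV=0010
7: ✓ SUBVC  r3←0xc4
8: · MOVMI
9: ✓ MOVGT  r3←0xad

VAL = 0xad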